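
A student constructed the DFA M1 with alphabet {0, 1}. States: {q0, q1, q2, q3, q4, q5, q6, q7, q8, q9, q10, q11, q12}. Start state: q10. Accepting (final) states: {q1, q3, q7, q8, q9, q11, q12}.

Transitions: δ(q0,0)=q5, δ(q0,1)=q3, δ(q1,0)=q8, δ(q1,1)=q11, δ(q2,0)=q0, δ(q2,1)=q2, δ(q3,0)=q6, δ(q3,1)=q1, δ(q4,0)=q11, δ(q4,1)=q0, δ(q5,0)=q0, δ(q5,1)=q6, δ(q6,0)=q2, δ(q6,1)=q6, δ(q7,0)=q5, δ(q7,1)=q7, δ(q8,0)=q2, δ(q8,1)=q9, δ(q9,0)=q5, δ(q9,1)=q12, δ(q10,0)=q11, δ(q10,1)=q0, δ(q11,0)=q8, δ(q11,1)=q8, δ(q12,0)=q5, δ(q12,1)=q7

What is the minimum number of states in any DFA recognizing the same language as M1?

10

Reachable states from the start: {q0,q1,q2,q3,q5,q6,q7,q8,q9,q10,q11,q12}. Unreachable: {q4} — drop them.
P0 = {q1,q3,q7,q8,q9,q11,q12} | {q0,q2,q5,q6,q10}.
On input 0, block {q1,q3,q7,q8,q9,q11,q12} splits into {q3,q7,q8,q9,q12} and {q1,q11}.
Refine {q3,q7,q8,q9,q12} on symbol 1: members go to different blocks, giving {q7,q8,q9,q12} and {q3}.
On input 0, block {q0,q2,q5,q6,q10} splits into {q0,q2,q5,q6} and {q10}.
Refine {q0,q2,q5,q6} on symbol 1: members go to different blocks, giving {q2,q5,q6} and {q0}.
Refine {q2,q5,q6} on symbol 0: members go to different blocks, giving {q2,q5} and {q6}.
Split {q2,q5} by δ(·,1) → {q2} and {q5}.
Refine {q7,q8,q9,q12} on symbol 0: members go to different blocks, giving {q7,q9,q12} and {q8}.
Split {q1,q11} by δ(·,1) → {q1} and {q11}.
The partition is now stable with 10 blocks: {q7,q9,q12} | {q2} | {q1} | {q3} | {q10} | {q0} | {q6} | {q5} | {q8} | {q11}.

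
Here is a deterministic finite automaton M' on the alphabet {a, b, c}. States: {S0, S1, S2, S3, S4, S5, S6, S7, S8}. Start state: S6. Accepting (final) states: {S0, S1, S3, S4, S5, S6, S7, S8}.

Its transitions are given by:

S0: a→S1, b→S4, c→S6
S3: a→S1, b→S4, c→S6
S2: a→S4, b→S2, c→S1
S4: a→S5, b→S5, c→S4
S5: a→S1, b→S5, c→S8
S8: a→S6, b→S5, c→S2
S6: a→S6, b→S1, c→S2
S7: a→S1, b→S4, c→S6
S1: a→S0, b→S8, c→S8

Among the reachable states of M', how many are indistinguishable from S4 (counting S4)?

First remove the unreachable states {S3,S7}; 7 states remain.
Start with accepting vs non-accepting: {S0,S1,S4,S5,S6,S8} | {S2}.
On input c, block {S0,S1,S4,S5,S6,S8} splits into {S0,S1,S4,S5} and {S6,S8}.
Split {S0,S1,S4,S5} by δ(·,b) → {S0,S4,S5} and {S1}.
Refine {S0,S4,S5} on symbol a: members go to different blocks, giving {S0,S5} and {S4}.
On input b, block {S0,S5} splits into {S0} and {S5}.
On input b, block {S6,S8} splits into {S6} and {S8}.
Stable partition: {S0} | {S2} | {S6} | {S1} | {S4} | {S5} | {S8} — 7 equivalence classes.
State S4 belongs to the block {S4}, which has 1 states.

1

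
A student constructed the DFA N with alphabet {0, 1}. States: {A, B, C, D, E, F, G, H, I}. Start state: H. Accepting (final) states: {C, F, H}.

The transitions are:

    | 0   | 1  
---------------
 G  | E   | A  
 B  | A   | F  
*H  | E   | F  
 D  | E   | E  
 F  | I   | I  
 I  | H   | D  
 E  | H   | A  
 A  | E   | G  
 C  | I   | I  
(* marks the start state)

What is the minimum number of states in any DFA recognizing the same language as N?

First remove the unreachable states {B,C}; 7 states remain.
Start with accepting vs non-accepting: {F,H} | {A,D,E,G,I}.
Split {F,H} by δ(·,1) → {F} and {H}.
Split {A,D,E,G,I} by δ(·,0) → {A,D,G} and {E,I}.
Split {A,D,G} by δ(·,1) → {A,G} and {D}.
Split {E,I} by δ(·,1) → {E} and {I}.
No further refinement is possible. Final partition (6 blocks): {F} | {A,G} | {H} | {E} | {D} | {I}.

6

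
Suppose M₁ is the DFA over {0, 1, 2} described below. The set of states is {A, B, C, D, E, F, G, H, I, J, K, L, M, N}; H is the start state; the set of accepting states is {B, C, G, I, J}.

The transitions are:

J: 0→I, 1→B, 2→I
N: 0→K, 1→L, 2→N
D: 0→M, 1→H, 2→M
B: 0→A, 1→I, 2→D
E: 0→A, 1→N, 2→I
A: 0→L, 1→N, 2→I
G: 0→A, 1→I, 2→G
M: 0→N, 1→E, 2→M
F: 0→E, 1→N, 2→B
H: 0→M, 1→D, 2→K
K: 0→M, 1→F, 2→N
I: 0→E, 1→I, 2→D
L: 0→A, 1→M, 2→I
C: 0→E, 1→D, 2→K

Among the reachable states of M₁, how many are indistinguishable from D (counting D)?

Reachable states from the start: {A,B,D,E,F,H,I,K,L,M,N}. Unreachable: {C,G,J} — drop them.
Initial partition by acceptance: {B,I} | {A,D,E,F,H,K,L,M,N}.
Split {A,D,E,F,H,K,L,M,N} by δ(·,2) → {D,H,K,M,N} and {A,E,F,L}.
Refine {D,H,K,M,N} on symbol 1: members go to different blocks, giving {K,M,N} and {D,H}.
No further refinement is possible. Final partition (4 blocks): {B,I} | {K,M,N} | {A,E,F,L} | {D,H}.
State D belongs to the block {D,H}, which has 2 states.

2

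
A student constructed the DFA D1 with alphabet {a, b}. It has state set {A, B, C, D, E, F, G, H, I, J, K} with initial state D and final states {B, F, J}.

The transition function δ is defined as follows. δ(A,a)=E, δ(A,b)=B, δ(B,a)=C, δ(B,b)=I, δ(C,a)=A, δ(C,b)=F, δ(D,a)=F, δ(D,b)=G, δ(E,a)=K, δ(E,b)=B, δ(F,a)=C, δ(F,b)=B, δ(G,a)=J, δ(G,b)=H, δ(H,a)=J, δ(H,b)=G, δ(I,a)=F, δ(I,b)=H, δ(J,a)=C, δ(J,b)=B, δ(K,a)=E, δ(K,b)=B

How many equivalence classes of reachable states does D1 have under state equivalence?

Every state is reachable, so we keep all 11.
Initial partition by acceptance: {B,F,J} | {A,C,D,E,G,H,I,K}.
Split {B,F,J} by δ(·,b) → {F,J} and {B}.
Refine {A,C,D,E,G,H,I,K} on symbol a: members go to different blocks, giving {A,C,E,K} and {D,G,H,I}.
Refine {A,C,E,K} on symbol b: members go to different blocks, giving {A,E,K} and {C}.
The partition is now stable with 5 blocks: {F,J} | {A,E,K} | {B} | {D,G,H,I} | {C}.

5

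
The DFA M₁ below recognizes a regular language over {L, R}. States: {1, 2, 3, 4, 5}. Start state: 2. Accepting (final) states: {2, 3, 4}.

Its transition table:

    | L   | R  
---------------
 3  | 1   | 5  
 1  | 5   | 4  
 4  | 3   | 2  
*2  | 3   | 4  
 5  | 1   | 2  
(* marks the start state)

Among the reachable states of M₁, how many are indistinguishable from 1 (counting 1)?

2

All states are reachable from the start state.
Initial partition by acceptance: {2,3,4} | {1,5}.
Split {2,3,4} by δ(·,L) → {2,4} and {3}.
The partition is now stable with 3 blocks: {2,4} | {1,5} | {3}.
State 1 belongs to the block {1,5}, which has 2 states.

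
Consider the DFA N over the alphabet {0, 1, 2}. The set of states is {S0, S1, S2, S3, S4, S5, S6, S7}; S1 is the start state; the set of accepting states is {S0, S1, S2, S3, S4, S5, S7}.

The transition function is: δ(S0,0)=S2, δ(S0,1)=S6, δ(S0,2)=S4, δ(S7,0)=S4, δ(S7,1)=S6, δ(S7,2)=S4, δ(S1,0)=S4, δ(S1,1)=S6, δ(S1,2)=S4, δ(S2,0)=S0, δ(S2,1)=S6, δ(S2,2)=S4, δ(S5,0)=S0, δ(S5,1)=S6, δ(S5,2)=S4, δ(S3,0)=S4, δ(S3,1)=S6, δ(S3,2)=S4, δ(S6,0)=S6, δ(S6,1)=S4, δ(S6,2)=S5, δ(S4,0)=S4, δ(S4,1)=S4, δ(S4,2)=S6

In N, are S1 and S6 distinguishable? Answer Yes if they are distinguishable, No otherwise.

Reachable states from the start: {S0,S1,S2,S4,S5,S6}. Unreachable: {S3,S7} — drop them.
P0 = {S0,S1,S2,S4,S5} | {S6}.
Refine {S0,S1,S2,S4,S5} on symbol 1: members go to different blocks, giving {S0,S1,S2,S5} and {S4}.
On input 0, block {S0,S1,S2,S5} splits into {S0,S2,S5} and {S1}.
Stable partition: {S0,S2,S5} | {S6} | {S4} | {S1} — 4 equivalence classes.
S1 and S6 end up in different blocks, so they are distinguishable. For instance, the string 'ε' is accepted from only S1.

Yes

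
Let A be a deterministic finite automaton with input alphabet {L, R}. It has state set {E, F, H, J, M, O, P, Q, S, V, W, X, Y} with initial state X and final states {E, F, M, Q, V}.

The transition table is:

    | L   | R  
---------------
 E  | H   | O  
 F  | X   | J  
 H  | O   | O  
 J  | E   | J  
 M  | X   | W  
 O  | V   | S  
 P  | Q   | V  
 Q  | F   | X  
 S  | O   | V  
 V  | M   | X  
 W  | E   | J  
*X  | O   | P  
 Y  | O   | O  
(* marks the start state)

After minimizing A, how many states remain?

States {Y} cannot be reached from the start state, so discard them.
Start with accepting vs non-accepting: {E,F,M,Q,V} | {H,J,O,P,S,W,X}.
Refine {E,F,M,Q,V} on symbol L: members go to different blocks, giving {E,F,M} and {Q,V}.
On input L, block {H,J,O,P,S,W,X} splits into {H,S,X} and {O,P} and {J,W}.
On input R, block {E,F,M} splits into {F,M} and {E}.
On input R, block {H,S,X} splits into {H,X} and {S}.
On input R, block {O,P} splits into {O} and {P}.
Split {H,X} by δ(·,R) → {X} and {H}.
Stable partition: {F,M} | {X} | {Q,V} | {O} | {J,W} | {E} | {S} | {P} | {H} — 9 equivalence classes.

9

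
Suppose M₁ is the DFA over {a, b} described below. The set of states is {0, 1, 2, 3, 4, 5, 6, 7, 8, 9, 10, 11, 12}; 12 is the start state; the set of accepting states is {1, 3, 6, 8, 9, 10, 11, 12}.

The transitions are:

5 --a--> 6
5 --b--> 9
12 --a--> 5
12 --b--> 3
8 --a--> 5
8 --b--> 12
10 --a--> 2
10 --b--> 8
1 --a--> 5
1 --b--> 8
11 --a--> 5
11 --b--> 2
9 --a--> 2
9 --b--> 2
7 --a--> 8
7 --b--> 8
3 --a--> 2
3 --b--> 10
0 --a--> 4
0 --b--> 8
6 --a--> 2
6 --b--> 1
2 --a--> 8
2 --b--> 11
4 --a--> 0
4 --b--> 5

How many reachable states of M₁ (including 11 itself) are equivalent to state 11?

States {0,4,7} cannot be reached from the start state, so discard them.
P0 = {1,3,6,8,9,10,11,12} | {2,5}.
Refine {1,3,6,8,9,10,11,12} on symbol b: members go to different blocks, giving {1,3,6,8,10,12} and {9,11}.
The partition is now stable with 3 blocks: {1,3,6,8,10,12} | {2,5} | {9,11}.
State 11 belongs to the block {9,11}, which has 2 states.

2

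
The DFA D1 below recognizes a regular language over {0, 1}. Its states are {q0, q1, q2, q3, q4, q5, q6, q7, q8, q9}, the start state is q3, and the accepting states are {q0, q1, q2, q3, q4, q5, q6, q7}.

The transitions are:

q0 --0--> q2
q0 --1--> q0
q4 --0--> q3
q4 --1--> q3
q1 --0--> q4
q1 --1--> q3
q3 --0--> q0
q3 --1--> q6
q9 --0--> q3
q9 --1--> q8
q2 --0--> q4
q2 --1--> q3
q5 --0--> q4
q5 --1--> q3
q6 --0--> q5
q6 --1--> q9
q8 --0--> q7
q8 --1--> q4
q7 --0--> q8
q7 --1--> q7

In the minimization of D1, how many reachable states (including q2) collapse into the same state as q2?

2

States {q1} cannot be reached from the start state, so discard them.
Initial partition by acceptance: {q0,q2,q3,q4,q5,q6,q7} | {q8,q9}.
Refine {q0,q2,q3,q4,q5,q6,q7} on symbol 0: members go to different blocks, giving {q0,q2,q3,q4,q5,q6} and {q7}.
Refine {q0,q2,q3,q4,q5,q6} on symbol 1: members go to different blocks, giving {q0,q2,q3,q4,q5} and {q6}.
On input 1, block {q0,q2,q3,q4,q5} splits into {q0,q2,q4,q5} and {q3}.
Split {q0,q2,q4,q5} by δ(·,0) → {q0,q2,q5} and {q4}.
On input 0, block {q0,q2,q5} splits into {q2,q5} and {q0}.
Refine {q8,q9} on symbol 0: members go to different blocks, giving {q8} and {q9}.
No further refinement is possible. Final partition (8 blocks): {q2,q5} | {q8} | {q7} | {q6} | {q3} | {q4} | {q0} | {q9}.
The equivalence class containing q2 is {q2,q5}, of size 2.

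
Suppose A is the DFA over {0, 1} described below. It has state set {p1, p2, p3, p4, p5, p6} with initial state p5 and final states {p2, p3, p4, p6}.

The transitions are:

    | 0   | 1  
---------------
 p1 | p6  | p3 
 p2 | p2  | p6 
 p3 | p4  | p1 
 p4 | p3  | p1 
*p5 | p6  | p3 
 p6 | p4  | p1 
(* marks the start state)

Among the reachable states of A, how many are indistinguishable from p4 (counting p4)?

3

First remove the unreachable states {p2}; 5 states remain.
Start with accepting vs non-accepting: {p3,p4,p6} | {p1,p5}.
No further refinement is possible. Final partition (2 blocks): {p3,p4,p6} | {p1,p5}.
State p4 belongs to the block {p3,p4,p6}, which has 3 states.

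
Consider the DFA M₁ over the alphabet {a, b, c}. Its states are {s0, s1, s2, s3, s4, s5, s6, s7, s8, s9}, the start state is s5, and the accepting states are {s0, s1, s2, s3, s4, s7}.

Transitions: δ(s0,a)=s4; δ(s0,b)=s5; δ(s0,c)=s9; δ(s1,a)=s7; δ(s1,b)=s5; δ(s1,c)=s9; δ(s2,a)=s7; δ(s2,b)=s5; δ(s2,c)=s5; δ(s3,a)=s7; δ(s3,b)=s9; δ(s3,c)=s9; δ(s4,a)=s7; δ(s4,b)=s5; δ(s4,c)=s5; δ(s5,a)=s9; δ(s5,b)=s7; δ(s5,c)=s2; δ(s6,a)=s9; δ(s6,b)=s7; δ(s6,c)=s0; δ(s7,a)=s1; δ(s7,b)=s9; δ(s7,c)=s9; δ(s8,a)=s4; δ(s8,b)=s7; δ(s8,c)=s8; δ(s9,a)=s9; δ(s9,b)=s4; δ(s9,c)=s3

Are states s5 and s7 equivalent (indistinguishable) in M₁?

No

Reachable states from the start: {s1,s2,s3,s4,s5,s7,s9}. Unreachable: {s0,s6,s8} — drop them.
Start with accepting vs non-accepting: {s1,s2,s3,s4,s7} | {s5,s9}.
No further refinement is possible. Final partition (2 blocks): {s1,s2,s3,s4,s7} | {s5,s9}.
s5 and s7 end up in different blocks, so they are distinguishable. For instance, the string 'ε' is accepted from only s7.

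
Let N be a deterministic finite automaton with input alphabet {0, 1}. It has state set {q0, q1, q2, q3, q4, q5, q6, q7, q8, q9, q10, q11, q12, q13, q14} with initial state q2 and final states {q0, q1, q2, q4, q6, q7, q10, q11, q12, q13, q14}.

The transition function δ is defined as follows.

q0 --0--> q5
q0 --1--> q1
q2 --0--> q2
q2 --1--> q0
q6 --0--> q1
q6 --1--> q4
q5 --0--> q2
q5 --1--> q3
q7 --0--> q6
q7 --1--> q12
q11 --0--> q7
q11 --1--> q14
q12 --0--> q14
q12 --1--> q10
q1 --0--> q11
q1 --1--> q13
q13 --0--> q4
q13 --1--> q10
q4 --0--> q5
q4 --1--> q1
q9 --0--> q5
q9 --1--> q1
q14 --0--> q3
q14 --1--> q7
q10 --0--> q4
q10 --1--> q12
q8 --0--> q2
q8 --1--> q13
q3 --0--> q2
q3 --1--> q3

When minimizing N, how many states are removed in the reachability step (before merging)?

2

BFS from q2 reaches {q0, q1, q2, q3, q4, q5, q6, q7, q10, q11, q12, q13, q14}; the 2 state(s) q8, q9 are never visited.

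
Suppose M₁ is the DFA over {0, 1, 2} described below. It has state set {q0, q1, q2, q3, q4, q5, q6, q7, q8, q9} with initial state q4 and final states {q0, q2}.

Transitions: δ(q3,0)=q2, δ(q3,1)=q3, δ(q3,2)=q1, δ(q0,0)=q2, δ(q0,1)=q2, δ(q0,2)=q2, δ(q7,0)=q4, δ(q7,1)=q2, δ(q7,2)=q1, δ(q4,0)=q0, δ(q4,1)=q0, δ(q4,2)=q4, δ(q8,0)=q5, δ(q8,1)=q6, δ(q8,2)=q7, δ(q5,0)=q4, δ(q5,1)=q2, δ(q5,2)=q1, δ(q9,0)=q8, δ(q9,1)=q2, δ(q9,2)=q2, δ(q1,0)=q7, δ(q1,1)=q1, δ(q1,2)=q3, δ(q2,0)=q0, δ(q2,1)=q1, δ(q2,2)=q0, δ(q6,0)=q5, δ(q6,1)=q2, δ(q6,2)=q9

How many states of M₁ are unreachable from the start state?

Starting at q4 and following transitions, the reachable set is {q0, q1, q2, q3, q4, q7}. That leaves q5, q6, q8, q9 unreachable — 4 in total.

4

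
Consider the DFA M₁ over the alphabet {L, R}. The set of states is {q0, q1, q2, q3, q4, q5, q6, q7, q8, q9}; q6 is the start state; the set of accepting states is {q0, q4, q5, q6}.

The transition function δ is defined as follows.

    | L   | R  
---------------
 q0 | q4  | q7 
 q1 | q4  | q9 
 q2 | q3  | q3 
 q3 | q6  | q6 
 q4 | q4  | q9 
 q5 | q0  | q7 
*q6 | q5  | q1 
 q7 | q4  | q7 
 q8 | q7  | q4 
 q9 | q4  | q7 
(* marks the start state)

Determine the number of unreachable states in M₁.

3

No path from q6 leads to q2, q3, q8; the other 7 states are all reachable.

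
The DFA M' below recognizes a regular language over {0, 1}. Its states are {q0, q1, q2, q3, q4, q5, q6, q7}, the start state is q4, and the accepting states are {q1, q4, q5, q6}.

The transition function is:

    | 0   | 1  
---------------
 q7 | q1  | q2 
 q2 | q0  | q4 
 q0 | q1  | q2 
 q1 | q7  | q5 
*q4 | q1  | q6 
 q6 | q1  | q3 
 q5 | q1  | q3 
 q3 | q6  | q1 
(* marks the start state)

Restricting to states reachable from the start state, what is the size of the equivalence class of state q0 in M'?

Initial partition by acceptance: {q1,q4,q5,q6} | {q0,q2,q3,q7}.
Split {q1,q4,q5,q6} by δ(·,0) → {q4,q5,q6} and {q1}.
On input 1, block {q4,q5,q6} splits into {q5,q6} and {q4}.
Split {q0,q2,q3,q7} by δ(·,0) → {q0,q7} and {q2} and {q3}.
Stable partition: {q5,q6} | {q0,q7} | {q1} | {q4} | {q2} | {q3} — 6 equivalence classes.
The equivalence class containing q0 is {q0,q7}, of size 2.

2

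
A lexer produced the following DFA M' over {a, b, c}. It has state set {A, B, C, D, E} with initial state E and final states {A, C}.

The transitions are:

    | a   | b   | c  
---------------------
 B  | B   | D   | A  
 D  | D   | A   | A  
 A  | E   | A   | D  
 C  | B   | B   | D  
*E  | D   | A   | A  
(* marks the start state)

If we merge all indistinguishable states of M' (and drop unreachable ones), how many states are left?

First remove the unreachable states {B,C}; 3 states remain.
Initial partition by acceptance: {A} | {D,E}.
The partition is now stable with 2 blocks: {A} | {D,E}.

2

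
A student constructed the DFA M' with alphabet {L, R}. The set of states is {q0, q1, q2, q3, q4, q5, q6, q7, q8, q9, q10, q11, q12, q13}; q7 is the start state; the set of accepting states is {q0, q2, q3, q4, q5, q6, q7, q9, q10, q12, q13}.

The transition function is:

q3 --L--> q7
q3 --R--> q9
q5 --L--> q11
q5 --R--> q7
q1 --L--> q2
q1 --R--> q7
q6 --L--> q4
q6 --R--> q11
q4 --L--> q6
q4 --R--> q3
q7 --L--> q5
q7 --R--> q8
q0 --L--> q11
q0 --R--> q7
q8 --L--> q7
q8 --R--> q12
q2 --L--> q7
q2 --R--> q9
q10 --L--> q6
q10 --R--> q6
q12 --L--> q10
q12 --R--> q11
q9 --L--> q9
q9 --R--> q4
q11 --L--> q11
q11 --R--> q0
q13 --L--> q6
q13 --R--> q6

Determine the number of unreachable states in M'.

3

Starting at q7 and following transitions, the reachable set is {q0, q3, q4, q5, q6, q7, q8, q9, q10, q11, q12}. That leaves q1, q2, q13 unreachable — 3 in total.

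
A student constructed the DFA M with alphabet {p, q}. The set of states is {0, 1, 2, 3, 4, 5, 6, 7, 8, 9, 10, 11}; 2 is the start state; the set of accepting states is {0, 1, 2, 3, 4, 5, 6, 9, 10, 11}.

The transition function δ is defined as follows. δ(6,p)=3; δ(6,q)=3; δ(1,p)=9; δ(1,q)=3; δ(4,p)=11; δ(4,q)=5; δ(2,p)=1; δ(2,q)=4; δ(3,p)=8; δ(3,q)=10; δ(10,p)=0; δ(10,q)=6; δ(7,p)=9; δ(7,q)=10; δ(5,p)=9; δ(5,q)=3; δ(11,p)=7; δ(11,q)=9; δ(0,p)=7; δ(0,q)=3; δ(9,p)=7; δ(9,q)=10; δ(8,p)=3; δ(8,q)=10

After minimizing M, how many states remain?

6

Every state is reachable, so we keep all 12.
Initial partition by acceptance: {0,1,2,3,4,5,6,9,10,11} | {7,8}.
On input p, block {0,1,2,3,4,5,6,9,10,11} splits into {1,2,4,5,6,10} and {0,3,9,11}.
Split {1,2,4,5,6,10} by δ(·,p) → {1,4,5,6,10} and {2}.
Refine {1,4,5,6,10} on symbol q: members go to different blocks, giving {1,5,6} and {4,10}.
Split {0,3,9,11} by δ(·,q) → {0,11} and {3,9}.
No further refinement is possible. Final partition (6 blocks): {1,5,6} | {7,8} | {0,11} | {2} | {4,10} | {3,9}.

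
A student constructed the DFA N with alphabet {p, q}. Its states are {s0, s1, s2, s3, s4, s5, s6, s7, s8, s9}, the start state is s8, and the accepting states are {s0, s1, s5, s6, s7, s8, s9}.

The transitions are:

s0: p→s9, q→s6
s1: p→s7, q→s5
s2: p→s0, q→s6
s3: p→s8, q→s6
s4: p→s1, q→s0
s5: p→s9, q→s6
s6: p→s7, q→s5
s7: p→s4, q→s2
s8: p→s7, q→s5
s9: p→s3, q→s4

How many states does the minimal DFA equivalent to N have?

3

Start with accepting vs non-accepting: {s0,s1,s5,s6,s7,s8,s9} | {s2,s3,s4}.
Split {s0,s1,s5,s6,s7,s8,s9} by δ(·,p) → {s0,s1,s5,s6,s8} and {s7,s9}.
No further refinement is possible. Final partition (3 blocks): {s0,s1,s5,s6,s8} | {s2,s3,s4} | {s7,s9}.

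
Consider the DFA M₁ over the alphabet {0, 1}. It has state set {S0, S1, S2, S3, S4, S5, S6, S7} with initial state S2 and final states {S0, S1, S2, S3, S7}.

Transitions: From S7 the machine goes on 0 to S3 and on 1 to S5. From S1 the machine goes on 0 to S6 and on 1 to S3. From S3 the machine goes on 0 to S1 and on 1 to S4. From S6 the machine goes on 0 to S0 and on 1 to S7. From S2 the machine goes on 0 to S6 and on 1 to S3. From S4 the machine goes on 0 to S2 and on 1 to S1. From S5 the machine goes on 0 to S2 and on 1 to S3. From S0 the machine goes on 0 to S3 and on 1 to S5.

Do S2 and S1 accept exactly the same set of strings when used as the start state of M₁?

P0 = {S0,S1,S2,S3,S7} | {S4,S5,S6}.
Refine {S0,S1,S2,S3,S7} on symbol 0: members go to different blocks, giving {S0,S3,S7} and {S1,S2}.
Refine {S0,S3,S7} on symbol 0: members go to different blocks, giving {S0,S7} and {S3}.
On input 0, block {S4,S5,S6} splits into {S4,S5} and {S6}.
Refine {S4,S5} on symbol 1: members go to different blocks, giving {S4} and {S5}.
The partition is now stable with 6 blocks: {S0,S7} | {S4} | {S1,S2} | {S3} | {S6} | {S5}.
S2 and S1 lie in the same block of the stable partition, so they are equivalent — no string distinguishes them.

Yes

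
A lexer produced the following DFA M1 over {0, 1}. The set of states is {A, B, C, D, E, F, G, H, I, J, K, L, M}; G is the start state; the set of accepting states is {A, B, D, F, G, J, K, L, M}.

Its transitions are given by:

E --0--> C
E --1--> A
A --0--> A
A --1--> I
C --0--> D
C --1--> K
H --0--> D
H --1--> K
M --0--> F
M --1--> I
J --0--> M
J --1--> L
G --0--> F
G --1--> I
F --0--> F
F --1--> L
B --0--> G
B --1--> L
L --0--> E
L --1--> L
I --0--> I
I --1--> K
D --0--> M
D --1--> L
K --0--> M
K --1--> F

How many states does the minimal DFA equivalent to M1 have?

9

Reachable states from the start: {A,C,D,E,F,G,I,K,L,M}. Unreachable: {B,H,J} — drop them.
Start with accepting vs non-accepting: {A,D,F,G,K,L,M} | {C,E,I}.
On input 0, block {A,D,F,G,K,L,M} splits into {A,D,F,G,K,M} and {L}.
On input 1, block {A,D,F,G,K,M} splits into {A,G,M} and {D,F} and {K}.
Split {A,G,M} by δ(·,0) → {G,M} and {A}.
Refine {C,E,I} on symbol 0: members go to different blocks, giving {E,I} and {C}.
Split {E,I} by δ(·,0) → {E} and {I}.
On input 0, block {D,F} splits into {D} and {F}.
Stable partition: {G,M} | {E} | {L} | {D} | {K} | {A} | {C} | {I} | {F} — 9 equivalence classes.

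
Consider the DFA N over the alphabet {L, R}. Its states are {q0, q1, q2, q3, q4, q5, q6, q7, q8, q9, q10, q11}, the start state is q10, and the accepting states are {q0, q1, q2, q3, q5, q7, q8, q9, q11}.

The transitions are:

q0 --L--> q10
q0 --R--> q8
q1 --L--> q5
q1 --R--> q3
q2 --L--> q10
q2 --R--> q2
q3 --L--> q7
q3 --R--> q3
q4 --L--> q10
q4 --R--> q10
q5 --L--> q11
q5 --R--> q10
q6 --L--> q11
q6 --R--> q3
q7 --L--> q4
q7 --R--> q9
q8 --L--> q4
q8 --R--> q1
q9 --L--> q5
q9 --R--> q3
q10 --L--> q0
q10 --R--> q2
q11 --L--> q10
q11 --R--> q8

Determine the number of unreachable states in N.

1

Starting at q10 and following transitions, the reachable set is {q0, q1, q2, q3, q4, q5, q7, q8, q9, q10, q11}. That leaves q6 unreachable — 1 in total.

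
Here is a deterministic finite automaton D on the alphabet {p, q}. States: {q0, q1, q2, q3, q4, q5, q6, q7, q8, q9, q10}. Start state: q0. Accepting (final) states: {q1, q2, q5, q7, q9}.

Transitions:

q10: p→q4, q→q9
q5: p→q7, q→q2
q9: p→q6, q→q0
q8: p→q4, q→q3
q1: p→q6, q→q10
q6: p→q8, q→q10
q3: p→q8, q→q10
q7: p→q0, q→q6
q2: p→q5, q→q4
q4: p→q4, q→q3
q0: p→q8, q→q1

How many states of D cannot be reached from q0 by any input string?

BFS from q0 reaches {q0, q1, q3, q4, q6, q8, q9, q10}; the 3 state(s) q2, q5, q7 are never visited.

3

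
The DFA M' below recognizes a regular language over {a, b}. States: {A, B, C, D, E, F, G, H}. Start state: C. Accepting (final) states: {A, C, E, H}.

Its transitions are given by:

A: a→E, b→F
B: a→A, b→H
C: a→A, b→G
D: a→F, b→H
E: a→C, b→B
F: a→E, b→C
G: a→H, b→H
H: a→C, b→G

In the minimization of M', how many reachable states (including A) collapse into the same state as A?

4

First remove the unreachable states {D}; 7 states remain.
Initial partition by acceptance: {A,C,E,H} | {B,F,G}.
No further refinement is possible. Final partition (2 blocks): {A,C,E,H} | {B,F,G}.
The equivalence class containing A is {A,C,E,H}, of size 4.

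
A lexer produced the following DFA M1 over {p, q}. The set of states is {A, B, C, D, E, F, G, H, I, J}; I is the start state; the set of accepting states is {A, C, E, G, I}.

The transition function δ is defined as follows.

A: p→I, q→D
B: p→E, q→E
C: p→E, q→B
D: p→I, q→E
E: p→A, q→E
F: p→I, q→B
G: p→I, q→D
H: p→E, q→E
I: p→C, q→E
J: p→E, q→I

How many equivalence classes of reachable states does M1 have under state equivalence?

3

First remove the unreachable states {F,G,H,J}; 6 states remain.
P0 = {A,C,E,I} | {B,D}.
Split {A,C,E,I} by δ(·,q) → {A,C} and {E,I}.
Stable partition: {A,C} | {B,D} | {E,I} — 3 equivalence classes.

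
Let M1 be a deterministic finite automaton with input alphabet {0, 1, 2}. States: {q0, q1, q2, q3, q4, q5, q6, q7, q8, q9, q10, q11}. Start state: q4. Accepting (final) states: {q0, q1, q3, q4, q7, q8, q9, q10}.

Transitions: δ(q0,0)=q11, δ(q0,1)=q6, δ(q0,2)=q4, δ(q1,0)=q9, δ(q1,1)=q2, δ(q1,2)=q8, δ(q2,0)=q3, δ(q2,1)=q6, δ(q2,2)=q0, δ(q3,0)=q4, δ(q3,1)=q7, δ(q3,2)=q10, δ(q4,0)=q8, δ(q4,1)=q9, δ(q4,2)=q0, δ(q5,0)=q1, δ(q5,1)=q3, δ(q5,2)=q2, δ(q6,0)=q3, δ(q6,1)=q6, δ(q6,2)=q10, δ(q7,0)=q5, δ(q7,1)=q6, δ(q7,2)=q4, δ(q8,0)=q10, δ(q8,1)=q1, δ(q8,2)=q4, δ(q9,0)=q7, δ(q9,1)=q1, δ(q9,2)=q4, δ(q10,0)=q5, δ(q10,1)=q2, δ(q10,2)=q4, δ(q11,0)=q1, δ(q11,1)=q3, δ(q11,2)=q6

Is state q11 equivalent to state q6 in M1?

Start with accepting vs non-accepting: {q0,q1,q3,q4,q7,q8,q9,q10} | {q2,q5,q6,q11}.
On input 0, block {q0,q1,q3,q4,q7,q8,q9,q10} splits into {q1,q3,q4,q8,q9} and {q0,q7,q10}.
On input 0, block {q1,q3,q4,q8,q9} splits into {q1,q3,q4} and {q8,q9}.
On input 0, block {q1,q3,q4} splits into {q1,q4} and {q3}.
On input 1, block {q1,q4} splits into {q1} and {q4}.
Split {q2,q5,q6,q11} by δ(·,0) → {q2,q6} and {q5,q11}.
No further refinement is possible. Final partition (7 blocks): {q1} | {q2,q6} | {q0,q7,q10} | {q8,q9} | {q3} | {q4} | {q5,q11}.
q11 and q6 end up in different blocks, so they are distinguishable. For instance, the string '1' is accepted from only q11.

No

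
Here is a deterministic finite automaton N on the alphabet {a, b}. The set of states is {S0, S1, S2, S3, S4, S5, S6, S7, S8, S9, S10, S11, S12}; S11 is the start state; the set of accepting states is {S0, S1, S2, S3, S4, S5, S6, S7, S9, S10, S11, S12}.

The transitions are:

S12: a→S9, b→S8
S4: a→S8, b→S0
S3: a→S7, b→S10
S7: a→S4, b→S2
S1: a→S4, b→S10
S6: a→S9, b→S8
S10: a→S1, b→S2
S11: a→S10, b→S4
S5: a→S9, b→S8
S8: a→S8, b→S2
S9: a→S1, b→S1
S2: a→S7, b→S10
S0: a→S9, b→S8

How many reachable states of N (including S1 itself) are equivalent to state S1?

First remove the unreachable states {S3,S5,S6,S12}; 9 states remain.
P0 = {S0,S1,S2,S4,S7,S9,S10,S11} | {S8}.
Refine {S0,S1,S2,S4,S7,S9,S10,S11} on symbol a: members go to different blocks, giving {S0,S1,S2,S7,S9,S10,S11} and {S4}.
Split {S0,S1,S2,S7,S9,S10,S11} by δ(·,a) → {S0,S2,S9,S10,S11} and {S1,S7}.
Refine {S0,S2,S9,S10,S11} on symbol a: members go to different blocks, giving {S2,S9,S10} and {S0,S11}.
On input b, block {S2,S9,S10} splits into {S2,S10} and {S9}.
Split {S0,S11} by δ(·,a) → {S0} and {S11}.
No further refinement is possible. Final partition (7 blocks): {S2,S10} | {S8} | {S4} | {S1,S7} | {S0} | {S9} | {S11}.
The equivalence class containing S1 is {S1,S7}, of size 2.

2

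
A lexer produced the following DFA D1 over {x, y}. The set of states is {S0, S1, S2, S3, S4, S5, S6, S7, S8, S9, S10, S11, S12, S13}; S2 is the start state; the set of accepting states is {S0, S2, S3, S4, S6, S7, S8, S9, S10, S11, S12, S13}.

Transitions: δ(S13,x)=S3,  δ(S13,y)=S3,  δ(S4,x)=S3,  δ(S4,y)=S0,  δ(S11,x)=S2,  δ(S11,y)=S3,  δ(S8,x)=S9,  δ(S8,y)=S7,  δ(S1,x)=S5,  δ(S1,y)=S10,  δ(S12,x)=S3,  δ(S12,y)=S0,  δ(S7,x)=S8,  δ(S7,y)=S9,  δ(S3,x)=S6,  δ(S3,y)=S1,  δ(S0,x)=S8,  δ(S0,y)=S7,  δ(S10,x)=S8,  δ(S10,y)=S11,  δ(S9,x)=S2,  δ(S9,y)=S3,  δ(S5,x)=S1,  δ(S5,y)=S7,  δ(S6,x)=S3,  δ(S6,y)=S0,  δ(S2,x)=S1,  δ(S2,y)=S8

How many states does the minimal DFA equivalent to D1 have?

States {S4,S12,S13} cannot be reached from the start state, so discard them.
P0 = {S0,S2,S3,S6,S7,S8,S9,S10,S11} | {S1,S5}.
On input x, block {S0,S2,S3,S6,S7,S8,S9,S10,S11} splits into {S0,S3,S6,S7,S8,S9,S10,S11} and {S2}.
On input x, block {S0,S3,S6,S7,S8,S9,S10,S11} splits into {S0,S3,S6,S7,S8,S10} and {S9,S11}.
Split {S0,S3,S6,S7,S8,S10} by δ(·,x) → {S0,S3,S6,S7,S10} and {S8}.
Refine {S0,S3,S6,S7,S10} on symbol x: members go to different blocks, giving {S0,S7,S10} and {S3,S6}.
On input y, block {S0,S7,S10} splits into {S7,S10} and {S0}.
On input y, block {S3,S6} splits into {S3} and {S6}.
Stable partition: {S7,S10} | {S1,S5} | {S2} | {S9,S11} | {S8} | {S3} | {S0} | {S6} — 8 equivalence classes.

8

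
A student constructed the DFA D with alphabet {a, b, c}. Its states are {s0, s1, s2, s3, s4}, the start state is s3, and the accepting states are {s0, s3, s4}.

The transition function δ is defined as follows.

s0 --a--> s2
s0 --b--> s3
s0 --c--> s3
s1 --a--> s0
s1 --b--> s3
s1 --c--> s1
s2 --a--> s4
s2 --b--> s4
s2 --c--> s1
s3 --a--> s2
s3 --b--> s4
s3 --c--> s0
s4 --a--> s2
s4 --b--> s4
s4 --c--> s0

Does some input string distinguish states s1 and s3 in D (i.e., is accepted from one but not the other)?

Yes

Every state is reachable, so we keep all 5.
P0 = {s0,s3,s4} | {s1,s2}.
The partition is now stable with 2 blocks: {s0,s3,s4} | {s1,s2}.
s1 and s3 end up in different blocks, so they are distinguishable. For instance, the string 'ε' is accepted from only s3.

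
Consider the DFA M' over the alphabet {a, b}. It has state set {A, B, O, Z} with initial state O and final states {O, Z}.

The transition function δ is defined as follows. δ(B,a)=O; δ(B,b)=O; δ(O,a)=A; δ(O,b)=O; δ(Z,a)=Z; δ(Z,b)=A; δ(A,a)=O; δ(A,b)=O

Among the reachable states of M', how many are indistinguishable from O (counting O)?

First remove the unreachable states {B,Z}; 2 states remain.
Initial partition by acceptance: {O} | {A}.
The partition is now stable with 2 blocks: {O} | {A}.
State O belongs to the block {O}, which has 1 states.

1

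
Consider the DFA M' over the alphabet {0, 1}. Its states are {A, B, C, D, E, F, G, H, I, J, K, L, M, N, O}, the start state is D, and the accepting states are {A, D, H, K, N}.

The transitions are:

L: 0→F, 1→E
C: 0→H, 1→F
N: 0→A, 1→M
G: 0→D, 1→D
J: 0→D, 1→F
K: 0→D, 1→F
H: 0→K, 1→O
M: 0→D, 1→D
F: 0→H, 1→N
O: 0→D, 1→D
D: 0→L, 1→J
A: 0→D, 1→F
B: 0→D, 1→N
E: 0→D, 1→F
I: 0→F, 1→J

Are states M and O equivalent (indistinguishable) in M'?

Yes

First remove the unreachable states {B,C,G,I}; 11 states remain.
P0 = {A,D,H,K,N} | {E,F,J,L,M,O}.
Refine {A,D,H,K,N} on symbol 0: members go to different blocks, giving {A,H,K,N} and {D}.
On input 0, block {A,H,K,N} splits into {A,K} and {H,N}.
On input 0, block {E,F,J,L,M,O} splits into {E,J,M,O} and {F} and {L}.
Refine {E,J,M,O} on symbol 1: members go to different blocks, giving {E,J} and {M,O}.
Stable partition: {A,K} | {E,J} | {D} | {H,N} | {F} | {L} | {M,O} — 7 equivalence classes.
M and O lie in the same block of the stable partition, so they are equivalent — no string distinguishes them.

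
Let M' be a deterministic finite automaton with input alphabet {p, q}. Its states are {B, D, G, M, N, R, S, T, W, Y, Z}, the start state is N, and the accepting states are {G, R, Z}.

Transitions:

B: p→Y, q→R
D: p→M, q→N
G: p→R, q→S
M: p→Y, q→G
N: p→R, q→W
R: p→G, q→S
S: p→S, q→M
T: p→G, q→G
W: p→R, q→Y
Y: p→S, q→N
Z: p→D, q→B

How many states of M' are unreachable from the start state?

BFS from N reaches {G, M, N, R, S, W, Y}; the 4 state(s) B, D, T, Z are never visited.

4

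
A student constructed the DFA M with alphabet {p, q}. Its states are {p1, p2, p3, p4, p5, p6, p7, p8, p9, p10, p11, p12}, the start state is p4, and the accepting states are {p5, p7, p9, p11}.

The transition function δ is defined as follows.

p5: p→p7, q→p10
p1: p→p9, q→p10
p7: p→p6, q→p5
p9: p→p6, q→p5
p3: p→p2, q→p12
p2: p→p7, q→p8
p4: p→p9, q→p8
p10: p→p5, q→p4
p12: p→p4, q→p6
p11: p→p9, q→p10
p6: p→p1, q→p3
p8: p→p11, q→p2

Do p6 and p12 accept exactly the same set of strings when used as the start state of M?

All states are reachable from the start state.
Start with accepting vs non-accepting: {p5,p7,p9,p11} | {p1,p2,p3,p4,p6,p8,p10,p12}.
Split {p5,p7,p9,p11} by δ(·,p) → {p5,p11} and {p7,p9}.
Split {p1,p2,p3,p4,p6,p8,p10,p12} by δ(·,p) → {p1,p2,p4} and {p3,p6,p12} and {p8,p10}.
The partition is now stable with 5 blocks: {p5,p11} | {p1,p2,p4} | {p7,p9} | {p3,p6,p12} | {p8,p10}.
p6 and p12 lie in the same block of the stable partition, so they are equivalent — no string distinguishes them.

Yes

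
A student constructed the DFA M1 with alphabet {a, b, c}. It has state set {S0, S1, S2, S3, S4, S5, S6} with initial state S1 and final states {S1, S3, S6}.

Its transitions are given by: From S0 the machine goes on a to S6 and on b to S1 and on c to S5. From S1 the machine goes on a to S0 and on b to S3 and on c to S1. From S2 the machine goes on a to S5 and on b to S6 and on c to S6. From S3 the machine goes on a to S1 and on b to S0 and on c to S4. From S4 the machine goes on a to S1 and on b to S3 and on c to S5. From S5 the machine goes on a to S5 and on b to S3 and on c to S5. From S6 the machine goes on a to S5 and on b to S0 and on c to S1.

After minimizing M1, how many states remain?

States {S2} cannot be reached from the start state, so discard them.
Start with accepting vs non-accepting: {S1,S3,S6} | {S0,S4,S5}.
On input a, block {S1,S3,S6} splits into {S1,S6} and {S3}.
Split {S1,S6} by δ(·,b) → {S1} and {S6}.
Split {S0,S4,S5} by δ(·,a) → {S0} and {S4} and {S5}.
No further refinement is possible. Final partition (6 blocks): {S1} | {S0} | {S3} | {S6} | {S4} | {S5}.

6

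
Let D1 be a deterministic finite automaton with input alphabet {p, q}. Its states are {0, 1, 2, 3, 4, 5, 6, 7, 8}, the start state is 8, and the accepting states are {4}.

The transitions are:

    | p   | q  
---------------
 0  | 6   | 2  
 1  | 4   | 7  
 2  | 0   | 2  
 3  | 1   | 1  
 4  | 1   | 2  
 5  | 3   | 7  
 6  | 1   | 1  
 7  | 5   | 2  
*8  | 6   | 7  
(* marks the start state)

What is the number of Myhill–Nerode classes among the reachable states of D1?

All states are reachable from the start state.
Initial partition by acceptance: {4} | {0,1,2,3,5,6,7,8}.
Split {0,1,2,3,5,6,7,8} by δ(·,p) → {0,2,3,5,6,7,8} and {1}.
On input p, block {0,2,3,5,6,7,8} splits into {0,2,5,7,8} and {3,6}.
On input p, block {0,2,5,7,8} splits into {0,5,8} and {2,7}.
No further refinement is possible. Final partition (5 blocks): {4} | {0,5,8} | {1} | {3,6} | {2,7}.

5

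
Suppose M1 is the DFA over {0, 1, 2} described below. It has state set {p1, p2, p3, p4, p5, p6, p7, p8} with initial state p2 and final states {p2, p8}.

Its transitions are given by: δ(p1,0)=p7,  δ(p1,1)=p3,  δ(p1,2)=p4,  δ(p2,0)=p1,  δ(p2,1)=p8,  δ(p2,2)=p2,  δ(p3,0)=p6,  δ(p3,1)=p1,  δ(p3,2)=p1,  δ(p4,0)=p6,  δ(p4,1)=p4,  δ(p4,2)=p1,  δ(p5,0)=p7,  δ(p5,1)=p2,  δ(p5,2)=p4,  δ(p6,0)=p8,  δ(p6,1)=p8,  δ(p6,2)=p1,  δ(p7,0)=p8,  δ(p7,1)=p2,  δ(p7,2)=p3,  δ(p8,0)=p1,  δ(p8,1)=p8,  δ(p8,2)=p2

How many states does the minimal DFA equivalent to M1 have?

Reachable states from the start: {p1,p2,p3,p4,p6,p7,p8}. Unreachable: {p5} — drop them.
P0 = {p2,p8} | {p1,p3,p4,p6,p7}.
Split {p1,p3,p4,p6,p7} by δ(·,0) → {p1,p3,p4} and {p6,p7}.
The partition is now stable with 3 blocks: {p2,p8} | {p1,p3,p4} | {p6,p7}.

3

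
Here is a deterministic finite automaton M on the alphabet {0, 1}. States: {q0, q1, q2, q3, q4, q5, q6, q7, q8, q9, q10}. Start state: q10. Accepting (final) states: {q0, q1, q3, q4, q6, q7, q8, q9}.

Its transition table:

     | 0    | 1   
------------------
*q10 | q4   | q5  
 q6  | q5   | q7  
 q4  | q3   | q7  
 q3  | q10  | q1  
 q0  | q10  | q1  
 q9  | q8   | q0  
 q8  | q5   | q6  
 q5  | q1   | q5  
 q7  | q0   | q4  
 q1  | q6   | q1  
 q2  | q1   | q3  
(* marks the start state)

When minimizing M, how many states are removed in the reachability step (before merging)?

Starting at q10 and following transitions, the reachable set is {q0, q1, q3, q4, q5, q6, q7, q10}. That leaves q2, q8, q9 unreachable — 3 in total.

3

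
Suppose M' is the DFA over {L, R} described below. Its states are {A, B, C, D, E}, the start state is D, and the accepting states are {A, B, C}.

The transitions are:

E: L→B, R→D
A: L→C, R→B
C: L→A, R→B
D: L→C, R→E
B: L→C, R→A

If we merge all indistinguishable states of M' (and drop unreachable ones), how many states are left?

All states are reachable from the start state.
Start with accepting vs non-accepting: {A,B,C} | {D,E}.
Stable partition: {A,B,C} | {D,E} — 2 equivalence classes.

2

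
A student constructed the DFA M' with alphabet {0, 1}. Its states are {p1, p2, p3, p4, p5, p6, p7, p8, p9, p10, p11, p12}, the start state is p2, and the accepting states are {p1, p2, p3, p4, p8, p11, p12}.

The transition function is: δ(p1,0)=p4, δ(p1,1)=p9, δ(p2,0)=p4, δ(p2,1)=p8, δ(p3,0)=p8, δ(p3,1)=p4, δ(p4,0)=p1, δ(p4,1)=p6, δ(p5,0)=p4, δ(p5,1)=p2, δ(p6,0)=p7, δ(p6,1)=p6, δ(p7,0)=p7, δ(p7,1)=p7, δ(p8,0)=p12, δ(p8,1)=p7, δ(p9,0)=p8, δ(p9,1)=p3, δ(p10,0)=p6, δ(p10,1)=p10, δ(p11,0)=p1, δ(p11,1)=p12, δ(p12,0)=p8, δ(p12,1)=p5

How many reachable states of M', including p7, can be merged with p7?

Reachable states from the start: {p1,p2,p3,p4,p5,p6,p7,p8,p9,p12}. Unreachable: {p10,p11} — drop them.
Initial partition by acceptance: {p1,p2,p3,p4,p8,p12} | {p5,p6,p7,p9}.
Split {p1,p2,p3,p4,p8,p12} by δ(·,1) → {p1,p4,p8,p12} and {p2,p3}.
On input 0, block {p5,p6,p7,p9} splits into {p5,p9} and {p6,p7}.
On input 1, block {p1,p4,p8,p12} splits into {p1,p12} and {p4,p8}.
The partition is now stable with 5 blocks: {p1,p12} | {p5,p9} | {p2,p3} | {p6,p7} | {p4,p8}.
The equivalence class containing p7 is {p6,p7}, of size 2.

2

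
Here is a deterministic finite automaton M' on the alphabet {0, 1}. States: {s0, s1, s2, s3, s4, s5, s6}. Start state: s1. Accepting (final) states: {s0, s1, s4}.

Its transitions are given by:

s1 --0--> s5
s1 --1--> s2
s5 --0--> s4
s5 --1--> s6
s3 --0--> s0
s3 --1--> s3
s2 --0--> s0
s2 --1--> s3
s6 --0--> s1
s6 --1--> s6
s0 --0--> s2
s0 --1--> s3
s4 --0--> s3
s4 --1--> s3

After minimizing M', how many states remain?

Every state is reachable, so we keep all 7.
Initial partition by acceptance: {s0,s1,s4} | {s2,s3,s5,s6}.
The partition is now stable with 2 blocks: {s0,s1,s4} | {s2,s3,s5,s6}.

2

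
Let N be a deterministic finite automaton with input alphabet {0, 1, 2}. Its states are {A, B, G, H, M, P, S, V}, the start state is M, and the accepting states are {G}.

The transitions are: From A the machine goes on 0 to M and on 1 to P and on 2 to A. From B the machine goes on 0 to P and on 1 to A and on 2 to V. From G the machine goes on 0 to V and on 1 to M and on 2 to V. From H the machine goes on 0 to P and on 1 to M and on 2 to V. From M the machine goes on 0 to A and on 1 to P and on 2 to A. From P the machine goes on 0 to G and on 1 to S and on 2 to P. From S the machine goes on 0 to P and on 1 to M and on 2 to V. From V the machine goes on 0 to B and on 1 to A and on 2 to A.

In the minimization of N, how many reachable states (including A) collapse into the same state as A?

States {H} cannot be reached from the start state, so discard them.
Initial partition by acceptance: {G} | {A,B,M,P,S,V}.
On input 0, block {A,B,M,P,S,V} splits into {A,B,M,S,V} and {P}.
Refine {A,B,M,S,V} on symbol 0: members go to different blocks, giving {A,M,V} and {B,S}.
Split {A,M,V} by δ(·,0) → {A,M} and {V}.
The partition is now stable with 5 blocks: {G} | {A,M} | {P} | {B,S} | {V}.
State A belongs to the block {A,M}, which has 2 states.

2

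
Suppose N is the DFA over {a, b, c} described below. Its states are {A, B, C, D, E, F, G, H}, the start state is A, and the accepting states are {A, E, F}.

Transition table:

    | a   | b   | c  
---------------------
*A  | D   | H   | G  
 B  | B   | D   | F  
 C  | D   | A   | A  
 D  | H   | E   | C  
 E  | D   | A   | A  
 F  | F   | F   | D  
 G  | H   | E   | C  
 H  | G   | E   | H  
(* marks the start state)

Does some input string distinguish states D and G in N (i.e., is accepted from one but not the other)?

No

States {B,F} cannot be reached from the start state, so discard them.
Start with accepting vs non-accepting: {A,E} | {C,D,G,H}.
On input b, block {A,E} splits into {A} and {E}.
Split {C,D,G,H} by δ(·,b) → {D,G,H} and {C}.
On input c, block {D,G,H} splits into {D,G} and {H}.
The partition is now stable with 5 blocks: {A} | {D,G} | {E} | {C} | {H}.
D and G lie in the same block of the stable partition, so they are equivalent — no string distinguishes them.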